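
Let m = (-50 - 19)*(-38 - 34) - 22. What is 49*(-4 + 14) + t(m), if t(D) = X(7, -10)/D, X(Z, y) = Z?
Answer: 2423547/4946 ≈ 490.00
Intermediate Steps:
m = 4946 (m = -69*(-72) - 22 = 4968 - 22 = 4946)
t(D) = 7/D
49*(-4 + 14) + t(m) = 49*(-4 + 14) + 7/4946 = 49*10 + 7*(1/4946) = 490 + 7/4946 = 2423547/4946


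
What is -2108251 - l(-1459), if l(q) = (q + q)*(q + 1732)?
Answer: -1311637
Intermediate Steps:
l(q) = 2*q*(1732 + q) (l(q) = (2*q)*(1732 + q) = 2*q*(1732 + q))
-2108251 - l(-1459) = -2108251 - 2*(-1459)*(1732 - 1459) = -2108251 - 2*(-1459)*273 = -2108251 - 1*(-796614) = -2108251 + 796614 = -1311637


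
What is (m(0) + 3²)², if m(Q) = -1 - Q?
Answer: 64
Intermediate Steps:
(m(0) + 3²)² = ((-1 - 1*0) + 3²)² = ((-1 + 0) + 9)² = (-1 + 9)² = 8² = 64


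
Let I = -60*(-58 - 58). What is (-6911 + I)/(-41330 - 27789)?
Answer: -49/69119 ≈ -0.00070892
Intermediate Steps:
I = 6960 (I = -60*(-116) = 6960)
(-6911 + I)/(-41330 - 27789) = (-6911 + 6960)/(-41330 - 27789) = 49/(-69119) = 49*(-1/69119) = -49/69119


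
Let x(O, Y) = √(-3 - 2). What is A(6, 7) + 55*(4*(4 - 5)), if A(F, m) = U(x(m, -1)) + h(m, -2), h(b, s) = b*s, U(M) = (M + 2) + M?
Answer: -232 + 2*I*√5 ≈ -232.0 + 4.4721*I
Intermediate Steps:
x(O, Y) = I*√5 (x(O, Y) = √(-5) = I*√5)
U(M) = 2 + 2*M (U(M) = (2 + M) + M = 2 + 2*M)
A(F, m) = 2 - 2*m + 2*I*√5 (A(F, m) = (2 + 2*(I*√5)) + m*(-2) = (2 + 2*I*√5) - 2*m = 2 - 2*m + 2*I*√5)
A(6, 7) + 55*(4*(4 - 5)) = (2 - 2*7 + 2*I*√5) + 55*(4*(4 - 5)) = (2 - 14 + 2*I*√5) + 55*(4*(-1)) = (-12 + 2*I*√5) + 55*(-4) = (-12 + 2*I*√5) - 220 = -232 + 2*I*√5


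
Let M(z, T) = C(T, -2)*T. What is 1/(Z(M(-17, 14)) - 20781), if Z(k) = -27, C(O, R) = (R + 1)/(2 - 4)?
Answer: -1/20808 ≈ -4.8058e-5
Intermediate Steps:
C(O, R) = -1/2 - R/2 (C(O, R) = (1 + R)/(-2) = (1 + R)*(-1/2) = -1/2 - R/2)
M(z, T) = T/2 (M(z, T) = (-1/2 - 1/2*(-2))*T = (-1/2 + 1)*T = T/2)
1/(Z(M(-17, 14)) - 20781) = 1/(-27 - 20781) = 1/(-20808) = -1/20808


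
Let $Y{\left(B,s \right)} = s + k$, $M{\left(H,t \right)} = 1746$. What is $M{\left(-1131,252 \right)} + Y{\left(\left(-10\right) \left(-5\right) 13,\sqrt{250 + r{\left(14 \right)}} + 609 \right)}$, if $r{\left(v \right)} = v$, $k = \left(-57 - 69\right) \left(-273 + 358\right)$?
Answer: $-8355 + 2 \sqrt{66} \approx -8338.8$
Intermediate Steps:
$k = -10710$ ($k = \left(-126\right) 85 = -10710$)
$Y{\left(B,s \right)} = -10710 + s$ ($Y{\left(B,s \right)} = s - 10710 = -10710 + s$)
$M{\left(-1131,252 \right)} + Y{\left(\left(-10\right) \left(-5\right) 13,\sqrt{250 + r{\left(14 \right)}} + 609 \right)} = 1746 - \left(10101 - \sqrt{250 + 14}\right) = 1746 - \left(10101 - 2 \sqrt{66}\right) = -8355 + 2 \sqrt{66}$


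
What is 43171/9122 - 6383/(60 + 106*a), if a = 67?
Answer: 62741244/16332941 ≈ 3.8414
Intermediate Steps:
43171/9122 - 6383/(60 + 106*a) = 43171/9122 - 6383/(60 + 106*67) = 43171*(1/9122) - 6383/(60 + 7102) = 43171/9122 - 6383/7162 = 62741244/16332941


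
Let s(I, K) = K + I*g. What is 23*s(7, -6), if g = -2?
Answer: -460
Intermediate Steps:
s(I, K) = K - 2*I (s(I, K) = K + I*(-2) = K - 2*I)
23*s(7, -6) = 23*(-6 - 2*7) = 23*(-6 - 14) = 23*(-20) = -460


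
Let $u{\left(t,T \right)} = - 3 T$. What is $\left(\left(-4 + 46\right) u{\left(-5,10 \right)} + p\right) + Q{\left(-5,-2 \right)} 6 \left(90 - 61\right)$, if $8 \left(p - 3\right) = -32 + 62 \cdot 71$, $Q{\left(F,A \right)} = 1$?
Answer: $- \frac{2147}{4} \approx -536.75$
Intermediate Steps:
$p = \frac{2197}{4}$ ($p = 3 + \frac{-32 + 62 \cdot 71}{8} = 3 + \frac{-32 + 4402}{8} = 3 + \frac{1}{8} \cdot 4370 = 3 + \frac{2185}{4} = \frac{2197}{4} \approx 549.25$)
$\left(\left(-4 + 46\right) u{\left(-5,10 \right)} + p\right) + Q{\left(-5,-2 \right)} 6 \left(90 - 61\right) = \left(\left(-4 + 46\right) \left(\left(-3\right) 10\right) + \frac{2197}{4}\right) + 1 \cdot 6 \left(90 - 61\right) = \left(42 \left(-30\right) + \frac{2197}{4}\right) + 6 \cdot 29 = \left(-1260 + \frac{2197}{4}\right) + 174 = - \frac{2843}{4} + 174 = - \frac{2147}{4}$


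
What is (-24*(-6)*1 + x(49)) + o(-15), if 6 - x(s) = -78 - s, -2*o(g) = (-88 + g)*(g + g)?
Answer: -1268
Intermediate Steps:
o(g) = -g*(-88 + g) (o(g) = -(-88 + g)*(g + g)/2 = -(-88 + g)*2*g/2 = -g*(-88 + g))
x(s) = 84 + s (x(s) = 6 - (-78 - s) = 6 + (78 + s) = 84 + s)
(-24*(-6)*1 + x(49)) + o(-15) = (-24*(-6)*1 + (84 + 49)) - 15*(88 - 1*(-15)) = (144*1 + 133) - 15*(88 + 15) = (144 + 133) - 15*103 = 277 - 1545 = -1268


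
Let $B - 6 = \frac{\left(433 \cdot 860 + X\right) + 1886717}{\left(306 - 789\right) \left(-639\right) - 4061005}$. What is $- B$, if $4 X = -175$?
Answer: $- \frac{81020619}{15009472} \approx -5.398$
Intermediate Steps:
$X = - \frac{175}{4}$ ($X = \frac{1}{4} \left(-175\right) = - \frac{175}{4} \approx -43.75$)
$B = \frac{81020619}{15009472}$ ($B = 6 + \frac{\left(433 \cdot 860 - \frac{175}{4}\right) + 1886717}{\left(306 - 789\right) \left(-639\right) - 4061005} = 6 + \frac{\left(372380 - \frac{175}{4}\right) + 1886717}{\left(-483\right) \left(-639\right) - 4061005} = 6 + \frac{\frac{1489345}{4} + 1886717}{308637 - 4061005} = 6 + \frac{9036213}{4 \left(-3752368\right)} = 6 + \frac{9036213}{4} \left(- \frac{1}{3752368}\right) = 6 - \frac{9036213}{15009472} = \frac{81020619}{15009472} \approx 5.398$)
$- B = \left(-1\right) \frac{81020619}{15009472} = - \frac{81020619}{15009472}$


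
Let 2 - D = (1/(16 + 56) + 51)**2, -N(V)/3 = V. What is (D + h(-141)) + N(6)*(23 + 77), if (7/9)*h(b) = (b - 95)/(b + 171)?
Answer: -800246771/181440 ≈ -4410.5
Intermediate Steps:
h(b) = 9*(-95 + b)/(7*(171 + b)) (h(b) = 9*((b - 95)/(b + 171))/7 = 9*((-95 + b)/(171 + b))/7 = 9*(-95 + b)/(7*(171 + b)))
N(V) = -3*V
D = -13480561/5184 (D = 2 - (1/(16 + 56) + 51)**2 = 2 - (1/72 + 51)**2 = 2 - (3673/72)**2 = 2 - 1*13490929/5184 = 2 - 13490929/5184 = -13480561/5184 ≈ -2600.4)
(D + h(-141)) + N(6)*(23 + 77) = (-13480561/5184 + 9*(-95 - 141)/(7*(171 - 141))) + (-3*6)*(23 + 77) = (-13480561/5184 + (9/7)*(-236)/30) - 18*100 = (-13480561/5184 + (9/7)*(1/30)*(-236)) - 1800 = (-13480561/5184 - 354/35) - 1800 = -473654771/181440 - 1800 = -800246771/181440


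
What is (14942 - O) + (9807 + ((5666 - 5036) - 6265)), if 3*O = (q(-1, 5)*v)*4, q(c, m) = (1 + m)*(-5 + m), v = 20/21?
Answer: 19114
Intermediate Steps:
v = 20/21 (v = 20*(1/21) = 20/21 ≈ 0.95238)
O = 0 (O = (((-5 + 5² - 4*5)*(20/21))*4)/3 = (((-5 + 25 - 20)*(20/21))*4)/3 = ((0*(20/21))*4)/3 = (0*4)/3 = (⅓)*0 = 0)
(14942 - O) + (9807 + ((5666 - 5036) - 6265)) = (14942 - 1*0) + (9807 + ((5666 - 5036) - 6265)) = (14942 + 0) + (9807 + (630 - 6265)) = 14942 + (9807 - 5635) = 14942 + 4172 = 19114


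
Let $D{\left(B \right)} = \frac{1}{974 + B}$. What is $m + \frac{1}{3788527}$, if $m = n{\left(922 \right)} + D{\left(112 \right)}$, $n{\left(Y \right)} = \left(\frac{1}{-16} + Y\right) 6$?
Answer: $\frac{91035966293185}{16457361288} \approx 5531.6$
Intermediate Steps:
$n{\left(Y \right)} = - \frac{3}{8} + 6 Y$ ($n{\left(Y \right)} = \left(- \frac{1}{16} + Y\right) 6 = - \frac{3}{8} + 6 Y$)
$m = \frac{24029383}{4344}$ ($m = \left(- \frac{3}{8} + 6 \cdot 922\right) + \frac{1}{974 + 112} = \left(- \frac{3}{8} + 5532\right) + \frac{1}{1086} = \frac{44253}{8} + \frac{1}{1086} = \frac{24029383}{4344} \approx 5531.6$)
$m + \frac{1}{3788527} = \frac{24029383}{4344} + \frac{1}{3788527} = \frac{91035966293185}{16457361288}$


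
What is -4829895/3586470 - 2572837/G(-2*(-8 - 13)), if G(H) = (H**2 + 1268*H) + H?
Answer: -158222439898/3291303519 ≈ -48.073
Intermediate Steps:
G(H) = H**2 + 1269*H
-4829895/3586470 - 2572837/G(-2*(-8 - 13)) = -4829895/3586470 - 2572837*(-1/(2*(-8 - 13)*(1269 - 2*(-8 - 13)))) = -4829895*1/3586470 - 2572837*1/(42*(1269 - 2*(-21))) = -321993/239098 - 2572837*1/(42*(1269 + 42)) = -321993/239098 - 2572837/(42*1311) = -321993/239098 - 2572837/55062 = -158222439898/3291303519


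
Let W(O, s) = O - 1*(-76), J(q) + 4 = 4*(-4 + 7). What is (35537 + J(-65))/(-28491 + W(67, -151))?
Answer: -35545/28348 ≈ -1.2539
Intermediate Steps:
J(q) = 8 (J(q) = -4 + 4*(-4 + 7) = -4 + 4*3 = -4 + 12 = 8)
W(O, s) = 76 + O (W(O, s) = O + 76 = 76 + O)
(35537 + J(-65))/(-28491 + W(67, -151)) = (35537 + 8)/(-28491 + (76 + 67)) = 35545/(-28491 + 143) = 35545/(-28348) = 35545*(-1/28348) = -35545/28348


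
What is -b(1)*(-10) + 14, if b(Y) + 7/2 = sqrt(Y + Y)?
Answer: -21 + 10*sqrt(2) ≈ -6.8579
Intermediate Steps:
b(Y) = -7/2 + sqrt(2)*sqrt(Y) (b(Y) = -7/2 + sqrt(Y + Y) = -7/2 + sqrt(2*Y) = -7/2 + sqrt(2)*sqrt(Y))
-b(1)*(-10) + 14 = -(-7/2 + sqrt(2)*sqrt(1))*(-10) + 14 = -(-7/2 + sqrt(2)*1)*(-10) + 14 = -(-7/2 + sqrt(2))*(-10) + 14 = (7/2 - sqrt(2))*(-10) + 14 = (-35 + 10*sqrt(2)) + 14 = -21 + 10*sqrt(2)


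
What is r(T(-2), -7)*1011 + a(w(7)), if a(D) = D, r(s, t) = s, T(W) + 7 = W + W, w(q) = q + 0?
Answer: -11114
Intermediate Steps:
w(q) = q
T(W) = -7 + 2*W (T(W) = -7 + (W + W) = -7 + 2*W)
r(T(-2), -7)*1011 + a(w(7)) = (-7 + 2*(-2))*1011 + 7 = (-7 - 4)*1011 + 7 = -11*1011 + 7 = -11121 + 7 = -11114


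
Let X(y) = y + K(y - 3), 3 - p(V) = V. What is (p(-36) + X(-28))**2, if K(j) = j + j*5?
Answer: 30625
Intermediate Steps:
K(j) = 6*j (K(j) = j + 5*j = 6*j)
p(V) = 3 - V
X(y) = -18 + 7*y (X(y) = y + 6*(y - 3) = y + 6*(-3 + y) = y + (-18 + 6*y) = -18 + 7*y)
(p(-36) + X(-28))**2 = ((3 - 1*(-36)) + (-18 + 7*(-28)))**2 = ((3 + 36) + (-18 - 196))**2 = (39 - 214)**2 = (-175)**2 = 30625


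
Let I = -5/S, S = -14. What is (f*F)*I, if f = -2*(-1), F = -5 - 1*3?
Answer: -40/7 ≈ -5.7143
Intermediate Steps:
F = -8 (F = -5 - 3 = -8)
I = 5/14 (I = -5/(-14) = -5*(-1/14) = 5/14 ≈ 0.35714)
f = 2
(f*F)*I = (2*(-8))*(5/14) = -16*5/14 = -40/7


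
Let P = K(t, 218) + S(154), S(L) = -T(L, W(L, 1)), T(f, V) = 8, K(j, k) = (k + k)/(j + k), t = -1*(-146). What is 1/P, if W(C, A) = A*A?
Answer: -91/619 ≈ -0.14701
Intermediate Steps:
t = 146
K(j, k) = 2*k/(j + k) (K(j, k) = (2*k)/(j + k) = 2*k/(j + k))
W(C, A) = A²
S(L) = -8 (S(L) = -1*8 = -8)
P = -619/91 (P = 2*218/(146 + 218) - 8 = 2*218/364 - 8 = 2*218*(1/364) - 8 = 109/91 - 8 = -619/91 ≈ -6.8022)
1/P = 1/(-619/91) = -91/619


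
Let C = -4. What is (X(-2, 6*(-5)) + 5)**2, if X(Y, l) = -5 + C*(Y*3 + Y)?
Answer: 1024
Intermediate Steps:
X(Y, l) = -5 - 16*Y (X(Y, l) = -5 - 4*(Y*3 + Y) = -5 - 4*(3*Y + Y) = -5 - 16*Y)
(X(-2, 6*(-5)) + 5)**2 = ((-5 - 16*(-2)) + 5)**2 = ((-5 + 32) + 5)**2 = (27 + 5)**2 = 32**2 = 1024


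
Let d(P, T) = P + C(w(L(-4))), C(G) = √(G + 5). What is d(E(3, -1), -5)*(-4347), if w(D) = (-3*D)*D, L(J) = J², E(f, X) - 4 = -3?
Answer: -4347 - 4347*I*√763 ≈ -4347.0 - 1.2007e+5*I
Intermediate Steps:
E(f, X) = 1 (E(f, X) = 4 - 3 = 1)
w(D) = -3*D²
C(G) = √(5 + G)
d(P, T) = P + I*√763 (d(P, T) = P + √(5 - 3*((-4)²)²) = P + √(5 - 3*16²) = P + √(5 - 3*256) = P + √(5 - 768) = P + √(-763) = P + I*√763)
d(E(3, -1), -5)*(-4347) = (1 + I*√763)*(-4347) = -4347 - 4347*I*√763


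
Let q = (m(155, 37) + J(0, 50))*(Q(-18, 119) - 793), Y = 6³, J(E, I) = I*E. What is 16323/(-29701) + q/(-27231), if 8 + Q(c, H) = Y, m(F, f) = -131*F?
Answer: -117748530846/269595977 ≈ -436.76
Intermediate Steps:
J(E, I) = E*I
Y = 216
Q(c, H) = 208 (Q(c, H) = -8 + 216 = 208)
q = 11878425 (q = (-131*155 + 0*50)*(208 - 793) = (-20305 + 0)*(-585) = -20305*(-585) = 11878425)
16323/(-29701) + q/(-27231) = 16323/(-29701) + 11878425/(-27231) = 16323*(-1/29701) + 11878425*(-1/27231) = -16323/29701 - 3959475/9077 = -117748530846/269595977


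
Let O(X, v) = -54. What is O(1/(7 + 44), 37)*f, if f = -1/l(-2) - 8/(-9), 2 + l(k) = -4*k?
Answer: -39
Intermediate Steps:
l(k) = -2 - 4*k
f = 13/18 (f = -1/(-2 - 4*(-2)) - 8/(-9) = -1/(-2 + 8) - 8*(-⅑) = -1/6 + 8/9 = -1*⅙ + 8/9 = -⅙ + 8/9 = 13/18 ≈ 0.72222)
O(1/(7 + 44), 37)*f = -54*13/18 = -39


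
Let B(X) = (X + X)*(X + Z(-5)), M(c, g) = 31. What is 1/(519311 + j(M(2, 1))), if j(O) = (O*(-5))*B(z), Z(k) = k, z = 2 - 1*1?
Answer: 1/520551 ≈ 1.9210e-6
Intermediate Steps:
z = 1 (z = 2 - 1 = 1)
B(X) = 2*X*(-5 + X) (B(X) = (X + X)*(X - 5) = (2*X)*(-5 + X) = 2*X*(-5 + X))
j(O) = 40*O (j(O) = (O*(-5))*(2*1*(-5 + 1)) = (-5*O)*(2*1*(-4)) = -5*O*(-8) = 40*O)
1/(519311 + j(M(2, 1))) = 1/(519311 + 40*31) = 1/(519311 + 1240) = 1/520551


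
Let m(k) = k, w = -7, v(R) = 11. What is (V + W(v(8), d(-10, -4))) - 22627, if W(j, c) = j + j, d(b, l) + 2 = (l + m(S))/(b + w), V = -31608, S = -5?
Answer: -54213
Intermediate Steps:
d(b, l) = -2 + (-5 + l)/(-7 + b) (d(b, l) = -2 + (l - 5)/(b - 7) = -2 + (-5 + l)/(-7 + b))
W(j, c) = 2*j
(V + W(v(8), d(-10, -4))) - 22627 = (-31608 + 2*11) - 22627 = (-31608 + 22) - 22627 = -31586 - 22627 = -54213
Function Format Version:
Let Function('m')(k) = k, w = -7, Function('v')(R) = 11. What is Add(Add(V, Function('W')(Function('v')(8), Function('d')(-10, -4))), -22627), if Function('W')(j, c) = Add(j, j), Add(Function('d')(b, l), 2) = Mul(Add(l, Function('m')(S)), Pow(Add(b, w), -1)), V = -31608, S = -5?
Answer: -54213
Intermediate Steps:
Function('d')(b, l) = Add(-2, Mul(Pow(Add(-7, b), -1), Add(-5, l))) (Function('d')(b, l) = Add(-2, Mul(Add(l, -5), Pow(Add(b, -7), -1))) = Add(-2, Mul(Add(-5, l), Pow(Add(-7, b), -1))) = Add(-2, Mul(Pow(Add(-7, b), -1), Add(-5, l))))
Function('W')(j, c) = Mul(2, j)
Add(Add(V, Function('W')(Function('v')(8), Function('d')(-10, -4))), -22627) = Add(Add(-31608, Mul(2, 11)), -22627) = Add(Add(-31608, 22), -22627) = Add(-31586, -22627) = -54213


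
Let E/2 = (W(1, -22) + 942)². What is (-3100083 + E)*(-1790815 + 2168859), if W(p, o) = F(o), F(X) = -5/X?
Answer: -60586965535190/121 ≈ -5.0072e+11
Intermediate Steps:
W(p, o) = -5/o
E = 429691441/242 (E = 2*(-5/(-22) + 942)² = 2*(-5*(-1/22) + 942)² = 2*(5/22 + 942)² = 2*(20729/22)² = 2*(429691441/484) = 429691441/242 ≈ 1.7756e+6)
(-3100083 + E)*(-1790815 + 2168859) = (-3100083 + 429691441/242)*(-1790815 + 2168859) = -320528645/242*378044 = -60586965535190/121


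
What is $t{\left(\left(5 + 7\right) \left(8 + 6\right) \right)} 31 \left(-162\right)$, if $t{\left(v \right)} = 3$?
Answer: $-15066$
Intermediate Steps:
$t{\left(\left(5 + 7\right) \left(8 + 6\right) \right)} 31 \left(-162\right) = 3 \cdot 31 \left(-162\right) = 93 \left(-162\right) = -15066$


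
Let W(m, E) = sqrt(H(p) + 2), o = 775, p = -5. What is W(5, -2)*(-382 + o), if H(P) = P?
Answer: 393*I*sqrt(3) ≈ 680.7*I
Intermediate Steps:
W(m, E) = I*sqrt(3) (W(m, E) = sqrt(-5 + 2) = sqrt(-3) = I*sqrt(3))
W(5, -2)*(-382 + o) = (I*sqrt(3))*(-382 + 775) = (I*sqrt(3))*393 = 393*I*sqrt(3)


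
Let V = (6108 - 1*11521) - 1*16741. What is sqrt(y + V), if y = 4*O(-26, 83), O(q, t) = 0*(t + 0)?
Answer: I*sqrt(22154) ≈ 148.84*I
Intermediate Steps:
O(q, t) = 0 (O(q, t) = 0*t = 0)
y = 0 (y = 4*0 = 0)
V = -22154 (V = (6108 - 11521) - 16741 = -5413 - 16741 = -22154)
sqrt(y + V) = sqrt(0 - 22154) = sqrt(-22154) = I*sqrt(22154)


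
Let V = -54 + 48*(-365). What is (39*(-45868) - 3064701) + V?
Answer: -4871127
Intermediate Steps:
V = -17574 (V = -54 - 17520 = -17574)
(39*(-45868) - 3064701) + V = (39*(-45868) - 3064701) - 17574 = (-1788852 - 3064701) - 17574 = -4853553 - 17574 = -4871127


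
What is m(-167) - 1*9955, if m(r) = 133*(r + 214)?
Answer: -3704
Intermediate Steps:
m(r) = 28462 + 133*r (m(r) = 133*(214 + r) = 28462 + 133*r)
m(-167) - 1*9955 = (28462 + 133*(-167)) - 1*9955 = (28462 - 22211) - 9955 = 6251 - 9955 = -3704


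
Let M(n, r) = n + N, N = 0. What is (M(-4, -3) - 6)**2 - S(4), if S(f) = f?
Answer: 96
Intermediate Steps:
M(n, r) = n (M(n, r) = n + 0 = n)
(M(-4, -3) - 6)**2 - S(4) = (-4 - 6)**2 - 1*4 = (-10)**2 - 4 = 100 - 4 = 96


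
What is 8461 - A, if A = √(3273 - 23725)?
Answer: 8461 - 2*I*√5113 ≈ 8461.0 - 143.01*I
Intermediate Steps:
A = 2*I*√5113 (A = √(-20452) = 2*I*√5113 ≈ 143.01*I)
8461 - A = 8461 - 2*I*√5113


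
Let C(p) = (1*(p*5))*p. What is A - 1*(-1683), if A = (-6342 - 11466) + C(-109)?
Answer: 43280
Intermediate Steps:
C(p) = 5*p² (C(p) = (1*(5*p))*p = (5*p)*p = 5*p²)
A = 41597 (A = (-6342 - 11466) + 5*(-109)² = -17808 + 5*11881 = -17808 + 59405 = 41597)
A - 1*(-1683) = 41597 - 1*(-1683) = 41597 + 1683 = 43280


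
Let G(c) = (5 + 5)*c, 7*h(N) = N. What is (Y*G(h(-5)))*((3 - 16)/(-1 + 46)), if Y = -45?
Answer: -650/7 ≈ -92.857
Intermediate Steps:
h(N) = N/7
G(c) = 10*c
(Y*G(h(-5)))*((3 - 16)/(-1 + 46)) = (-450*(⅐)*(-5))*((3 - 16)/(-1 + 46)) = (-450*(-5)/7)*(-13/45) = (-45*(-50/7))*(-13*1/45) = (2250/7)*(-13/45) = -650/7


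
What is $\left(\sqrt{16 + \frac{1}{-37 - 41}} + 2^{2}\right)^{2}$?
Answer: $\frac{\left(312 + \sqrt{97266}\right)^{2}}{6084} \approx 63.974$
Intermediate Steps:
$\left(\sqrt{16 + \frac{1}{-37 - 41}} + 2^{2}\right)^{2} = \left(\sqrt{16 + \frac{1}{-78}} + 4\right)^{2} = \left(\sqrt{16 - \frac{1}{78}} + 4\right)^{2} = \left(\sqrt{\frac{1247}{78}} + 4\right)^{2} = \left(\frac{\sqrt{97266}}{78} + 4\right)^{2} = \left(4 + \frac{\sqrt{97266}}{78}\right)^{2}$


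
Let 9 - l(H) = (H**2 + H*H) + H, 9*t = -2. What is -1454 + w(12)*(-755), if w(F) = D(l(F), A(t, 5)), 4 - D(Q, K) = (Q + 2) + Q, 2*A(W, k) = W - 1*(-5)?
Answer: -442374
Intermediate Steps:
t = -2/9 (t = (1/9)*(-2) = -2/9 ≈ -0.22222)
l(H) = 9 - H - 2*H**2 (l(H) = 9 - ((H**2 + H*H) + H) = 9 - ((H**2 + H**2) + H) = 9 - (2*H**2 + H) = 9 - (H + 2*H**2) = 9 + (-H - 2*H**2) = 9 - H - 2*H**2)
A(W, k) = 5/2 + W/2 (A(W, k) = (W - 1*(-5))/2 = (W + 5)/2 = (5 + W)/2 = 5/2 + W/2)
D(Q, K) = 2 - 2*Q (D(Q, K) = 4 - ((Q + 2) + Q) = 4 - ((2 + Q) + Q) = 4 - (2 + 2*Q) = 4 + (-2 - 2*Q) = 2 - 2*Q)
w(F) = -16 + 2*F + 4*F**2 (w(F) = 2 - 2*(9 - F - 2*F**2) = 2 + (-18 + 2*F + 4*F**2) = -16 + 2*F + 4*F**2)
-1454 + w(12)*(-755) = -1454 + (-16 + 2*12 + 4*12**2)*(-755) = -1454 + (-16 + 24 + 4*144)*(-755) = -1454 + (-16 + 24 + 576)*(-755) = -1454 + 584*(-755) = -1454 - 440920 = -442374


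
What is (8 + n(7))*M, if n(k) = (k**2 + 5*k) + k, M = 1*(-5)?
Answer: -495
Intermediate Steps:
M = -5
n(k) = k**2 + 6*k
(8 + n(7))*M = (8 + 7*(6 + 7))*(-5) = (8 + 7*13)*(-5) = (8 + 91)*(-5) = 99*(-5) = -495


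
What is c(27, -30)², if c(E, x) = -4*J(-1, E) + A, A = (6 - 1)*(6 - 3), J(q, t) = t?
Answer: 8649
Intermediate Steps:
A = 15 (A = 5*3 = 15)
c(E, x) = 15 - 4*E (c(E, x) = -4*E + 15 = 15 - 4*E)
c(27, -30)² = (15 - 4*27)² = (15 - 108)² = (-93)² = 8649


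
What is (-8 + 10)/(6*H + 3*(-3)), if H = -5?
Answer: -2/39 ≈ -0.051282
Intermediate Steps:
(-8 + 10)/(6*H + 3*(-3)) = (-8 + 10)/(6*(-5) + 3*(-3)) = 2/(-30 - 9) = 2/(-39) = -1/39*2 = -2/39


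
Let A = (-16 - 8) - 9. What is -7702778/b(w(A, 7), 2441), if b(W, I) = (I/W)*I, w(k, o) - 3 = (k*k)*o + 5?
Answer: -58779898918/5958481 ≈ -9864.9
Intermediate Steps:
A = -33 (A = -24 - 9 = -33)
w(k, o) = 8 + o*k² (w(k, o) = 3 + ((k*k)*o + 5) = 3 + (k²*o + 5) = 3 + (o*k² + 5) = 3 + (5 + o*k²) = 8 + o*k²)
b(W, I) = I²/W
-7702778/b(w(A, 7), 2441) = -7702778/(2441²/(8 + 7*(-33)²)) = -7702778/(5958481/(8 + 7*1089)) = -7702778/(5958481/(8 + 7623)) = -7702778/(5958481/7631) = -7702778/(5958481*(1/7631)) = -7702778/5958481/7631 = -7702778*7631/5958481 = -58779898918/5958481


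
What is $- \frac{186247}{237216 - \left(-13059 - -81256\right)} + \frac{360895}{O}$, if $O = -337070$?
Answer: $- \frac{24755277659}{11394246866} \approx -2.1726$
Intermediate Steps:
$- \frac{186247}{237216 - \left(-13059 - -81256\right)} + \frac{360895}{O} = - \frac{186247}{237216 - \left(-13059 - -81256\right)} + \frac{360895}{-337070} = - \frac{186247}{237216 - \left(-13059 + 81256\right)} + 360895 \left(- \frac{1}{337070}\right) = - \frac{186247}{237216 - 68197} - \frac{72179}{67414} = - \frac{186247}{169019} - \frac{72179}{67414} = - \frac{24755277659}{11394246866}$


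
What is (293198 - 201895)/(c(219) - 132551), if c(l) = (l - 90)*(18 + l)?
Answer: -91303/101978 ≈ -0.89532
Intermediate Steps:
c(l) = (-90 + l)*(18 + l)
(293198 - 201895)/(c(219) - 132551) = (293198 - 201895)/((-1620 + 219² - 72*219) - 132551) = 91303/((-1620 + 47961 - 15768) - 132551) = 91303/(30573 - 132551) = 91303/(-101978) = 91303*(-1/101978) = -91303/101978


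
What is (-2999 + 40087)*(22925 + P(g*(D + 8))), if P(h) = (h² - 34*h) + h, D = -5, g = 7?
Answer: 840896224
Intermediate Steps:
P(h) = h² - 33*h
(-2999 + 40087)*(22925 + P(g*(D + 8))) = (-2999 + 40087)*(22925 + (7*(-5 + 8))*(-33 + 7*(-5 + 8))) = 37088*(22925 + (7*3)*(-33 + 7*3)) = 37088*(22925 + 21*(-33 + 21)) = 37088*(22925 + 21*(-12)) = 37088*(22925 - 252) = 37088*22673 = 840896224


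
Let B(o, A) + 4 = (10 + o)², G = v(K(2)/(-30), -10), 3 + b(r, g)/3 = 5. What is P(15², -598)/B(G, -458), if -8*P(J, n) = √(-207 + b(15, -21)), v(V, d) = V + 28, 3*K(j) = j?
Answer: -2025*I*√201/23300648 ≈ -0.0012321*I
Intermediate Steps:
b(r, g) = 6 (b(r, g) = -9 + 3*5 = -9 + 15 = 6)
K(j) = j/3
v(V, d) = 28 + V
P(J, n) = -I*√201/8 (P(J, n) = -√(-207 + 6)/8 = -I*√201/8)
G = 1259/45 (G = 28 + ((⅓)*2)/(-30) = 28 + (⅔)*(-1/30) = 28 - 1/45 = 1259/45 ≈ 27.978)
B(o, A) = -4 + (10 + o)²
P(15², -598)/B(G, -458) = (-I*√201/8)/(-4 + (10 + 1259/45)²) = (-I*√201/8)/(-4 + (1709/45)²) = (-I*√201/8)/(-4 + 2920681/2025) = (-I*√201/8)/(2912581/2025) = -I*√201/8*(2025/2912581) = -2025*I*√201/23300648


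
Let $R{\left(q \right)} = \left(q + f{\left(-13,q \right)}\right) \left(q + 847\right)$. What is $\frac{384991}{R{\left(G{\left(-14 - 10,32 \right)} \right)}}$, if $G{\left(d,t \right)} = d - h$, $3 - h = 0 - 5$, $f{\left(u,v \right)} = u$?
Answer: $- \frac{384991}{36675} \approx -10.497$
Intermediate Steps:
$h = 8$ ($h = 3 - \left(0 - 5\right) = 3 - -5 = 3 + 5 = 8$)
$G{\left(d,t \right)} = -8 + d$ ($G{\left(d,t \right)} = d - 8 = -8 + d$)
$R{\left(q \right)} = \left(-13 + q\right) \left(847 + q\right)$ ($R{\left(q \right)} = \left(q - 13\right) \left(q + 847\right) = \left(-13 + q\right) \left(847 + q\right)$)
$\frac{384991}{R{\left(G{\left(-14 - 10,32 \right)} \right)}} = \frac{384991}{-11011 + \left(-8 - 24\right)^{2} + 834 \left(-8 - 24\right)} = \frac{384991}{-11011 + \left(-32\right)^{2} + 834 \left(-32\right)} = \frac{384991}{-11011 + 1024 - 26688} = \frac{384991}{-36675} = 384991 \left(- \frac{1}{36675}\right) = - \frac{384991}{36675}$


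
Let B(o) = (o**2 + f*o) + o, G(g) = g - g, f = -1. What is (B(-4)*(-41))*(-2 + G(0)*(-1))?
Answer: 1312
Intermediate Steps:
G(g) = 0
B(o) = o**2 (B(o) = (o**2 - o) + o = o**2)
(B(-4)*(-41))*(-2 + G(0)*(-1)) = ((-4)**2*(-41))*(-2 + 0*(-1)) = (16*(-41))*(-2 + 0) = -656*(-2) = 1312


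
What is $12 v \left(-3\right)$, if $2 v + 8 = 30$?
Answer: $-396$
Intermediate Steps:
$v = 11$ ($v = -4 + \frac{1}{2} \cdot 30 = -4 + 15 = 11$)
$12 v \left(-3\right) = 12 \cdot 11 \left(-3\right) = 132 \left(-3\right) = -396$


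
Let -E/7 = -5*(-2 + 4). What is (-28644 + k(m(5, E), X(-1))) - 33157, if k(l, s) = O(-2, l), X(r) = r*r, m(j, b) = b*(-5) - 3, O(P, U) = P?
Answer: -61803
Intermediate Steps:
E = 70 (E = -(-35)*(-2 + 4) = -(-35)*2 = -7*(-10) = 70)
m(j, b) = -3 - 5*b (m(j, b) = -5*b - 3 = -3 - 5*b)
X(r) = r**2
k(l, s) = -2
(-28644 + k(m(5, E), X(-1))) - 33157 = (-28644 - 2) - 33157 = -28646 - 33157 = -61803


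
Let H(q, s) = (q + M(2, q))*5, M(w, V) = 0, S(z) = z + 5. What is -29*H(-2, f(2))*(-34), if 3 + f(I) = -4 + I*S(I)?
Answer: -9860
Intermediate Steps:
S(z) = 5 + z
f(I) = -7 + I*(5 + I) (f(I) = -3 + (-4 + I*(5 + I)) = -7 + I*(5 + I))
H(q, s) = 5*q (H(q, s) = (q + 0)*5 = q*5 = 5*q)
-29*H(-2, f(2))*(-34) = -145*(-2)*(-34) = -29*(-10)*(-34) = 290*(-34) = -9860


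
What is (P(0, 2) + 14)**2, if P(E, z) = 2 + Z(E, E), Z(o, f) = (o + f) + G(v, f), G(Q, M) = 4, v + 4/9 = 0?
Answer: 400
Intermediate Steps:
v = -4/9 (v = -4/9 + 0 = -4/9 ≈ -0.44444)
Z(o, f) = 4 + f + o (Z(o, f) = (o + f) + 4 = (f + o) + 4 = 4 + f + o)
P(E, z) = 6 + 2*E (P(E, z) = 2 + (4 + E + E) = 2 + (4 + 2*E) = 6 + 2*E)
(P(0, 2) + 14)**2 = ((6 + 2*0) + 14)**2 = ((6 + 0) + 14)**2 = (6 + 14)**2 = 20**2 = 400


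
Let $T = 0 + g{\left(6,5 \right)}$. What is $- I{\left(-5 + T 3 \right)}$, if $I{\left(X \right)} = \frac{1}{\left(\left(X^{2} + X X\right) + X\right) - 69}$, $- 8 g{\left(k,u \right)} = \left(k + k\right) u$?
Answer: $- \frac{1}{1416} \approx -0.00070621$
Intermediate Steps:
$g{\left(k,u \right)} = - \frac{k u}{4}$ ($g{\left(k,u \right)} = - \frac{\left(k + k\right) u}{8} = - \frac{2 k u}{8} = - \frac{k u}{4}$)
$T = - \frac{15}{2}$ ($T = 0 - \frac{3}{2} \cdot 5 = 0 - \frac{15}{2} = - \frac{15}{2} \approx -7.5$)
$I{\left(X \right)} = \frac{1}{-69 + X + 2 X^{2}}$ ($I{\left(X \right)} = \frac{1}{\left(\left(X^{2} + X^{2}\right) + X\right) - 69} = \frac{1}{\left(2 X^{2} + X\right) - 69} = \frac{1}{\left(X + 2 X^{2}\right) - 69} = \frac{1}{-69 + X + 2 X^{2}}$)
$- I{\left(-5 + T 3 \right)} = - \frac{1}{-69 - \frac{55}{2} + 2 \left(-5 - \frac{45}{2}\right)^{2}} = - \frac{1}{-69 - \frac{55}{2} + 2 \left(- \frac{55}{2}\right)^{2}} = - \frac{1}{-69 - \frac{55}{2} + 2 \cdot \frac{3025}{4}} = - \frac{1}{-69 - \frac{55}{2} + \frac{3025}{2}} = - \frac{1}{1416}$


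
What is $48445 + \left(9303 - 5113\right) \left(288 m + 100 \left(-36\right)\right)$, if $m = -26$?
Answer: $-46410275$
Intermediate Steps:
$48445 + \left(9303 - 5113\right) \left(288 m + 100 \left(-36\right)\right) = 48445 + \left(9303 - 5113\right) \left(288 \left(-26\right) + 100 \left(-36\right)\right) = 48445 + 4190 \left(-7488 - 3600\right) = 48445 + 4190 \left(-11088\right) = 48445 - 46458720 = -46410275$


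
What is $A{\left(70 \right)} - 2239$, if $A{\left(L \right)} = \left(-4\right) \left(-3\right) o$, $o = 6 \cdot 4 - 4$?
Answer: $-1999$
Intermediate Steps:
$o = 20$ ($o = 24 - 4 = 20$)
$A{\left(L \right)} = 240$ ($A{\left(L \right)} = \left(-4\right) \left(-3\right) 20 = 12 \cdot 20 = 240$)
$A{\left(70 \right)} - 2239 = 240 - 2239 = -1999$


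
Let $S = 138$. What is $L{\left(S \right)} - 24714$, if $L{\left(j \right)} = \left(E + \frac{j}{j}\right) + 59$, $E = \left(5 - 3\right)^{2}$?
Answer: $-24650$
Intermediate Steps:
$E = 4$ ($E = 2^{2} = 4$)
$L{\left(j \right)} = 64$ ($L{\left(j \right)} = \left(4 + \frac{j}{j}\right) + 59 = \left(4 + 1\right) + 59 = 5 + 59 = 64$)
$L{\left(S \right)} - 24714 = 64 - 24714 = -24650$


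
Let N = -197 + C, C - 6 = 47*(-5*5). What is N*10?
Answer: -13660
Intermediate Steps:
C = -1169 (C = 6 + 47*(-5*5) = 6 + 47*(-25) = 6 - 1175 = -1169)
N = -1366 (N = -197 - 1169 = -1366)
N*10 = -1366*10 = -13660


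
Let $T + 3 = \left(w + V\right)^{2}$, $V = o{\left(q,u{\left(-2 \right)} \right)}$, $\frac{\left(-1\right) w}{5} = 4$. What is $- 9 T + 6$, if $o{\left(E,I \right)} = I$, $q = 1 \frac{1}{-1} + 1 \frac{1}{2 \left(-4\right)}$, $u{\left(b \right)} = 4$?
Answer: $-2271$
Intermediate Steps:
$q = - \frac{9}{8}$ ($q = 1 \left(-1\right) + 1 \frac{1}{-8} = -1 + 1 \left(- \frac{1}{8}\right) = -1 - \frac{1}{8} = - \frac{9}{8} \approx -1.125$)
$w = -20$ ($w = \left(-5\right) 4 = -20$)
$V = 4$
$T = 253$ ($T = -3 + \left(-20 + 4\right)^{2} = -3 + \left(-16\right)^{2} = -3 + 256 = 253$)
$- 9 T + 6 = \left(-9\right) 253 + 6 = -2277 + 6 = -2271$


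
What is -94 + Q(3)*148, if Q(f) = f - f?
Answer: -94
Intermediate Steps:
Q(f) = 0
-94 + Q(3)*148 = -94 + 0*148 = -94 + 0 = -94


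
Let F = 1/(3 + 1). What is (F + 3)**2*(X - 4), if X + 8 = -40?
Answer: -2197/4 ≈ -549.25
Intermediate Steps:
X = -48 (X = -8 - 40 = -48)
F = 1/4 ≈ 0.25000
(F + 3)**2*(X - 4) = (1/4 + 3)**2*(-48 - 4) = (13/4)**2*(-52) = (169/16)*(-52) = -2197/4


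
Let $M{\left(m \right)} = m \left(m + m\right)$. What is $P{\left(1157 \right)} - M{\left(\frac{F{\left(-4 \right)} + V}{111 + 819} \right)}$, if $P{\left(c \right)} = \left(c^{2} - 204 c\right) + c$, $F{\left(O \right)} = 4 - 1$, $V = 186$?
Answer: $\frac{53036528931}{48050} \approx 1.1038 \cdot 10^{6}$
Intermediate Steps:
$F{\left(O \right)} = 3$ ($F{\left(O \right)} = 4 - 1 = 3$)
$M{\left(m \right)} = 2 m^{2}$ ($M{\left(m \right)} = m 2 m = 2 m^{2}$)
$P{\left(c \right)} = c^{2} - 203 c$
$P{\left(1157 \right)} - M{\left(\frac{F{\left(-4 \right)} + V}{111 + 819} \right)} = 1157 \left(-203 + 1157\right) - 2 \left(\frac{3 + 186}{111 + 819}\right)^{2} = 1157 \cdot 954 - 2 \left(\frac{189}{930}\right)^{2} = 1103778 - 2 \left(189 \cdot \frac{1}{930}\right)^{2} = 1103778 - 2 \left(\frac{63}{310}\right)^{2} = 1103778 - 2 \cdot \frac{3969}{96100} = 1103778 - \frac{3969}{48050} = \frac{53036528931}{48050}$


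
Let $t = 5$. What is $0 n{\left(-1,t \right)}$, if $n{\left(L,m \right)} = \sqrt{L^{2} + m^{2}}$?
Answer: $0$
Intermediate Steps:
$0 n{\left(-1,t \right)} = 0 \sqrt{\left(-1\right)^{2} + 5^{2}} = 0 \sqrt{1 + 25} = 0 \sqrt{26} = 0$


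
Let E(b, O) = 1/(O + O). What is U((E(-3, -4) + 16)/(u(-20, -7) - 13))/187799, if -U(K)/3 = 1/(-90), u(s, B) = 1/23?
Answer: 1/5633970 ≈ 1.7749e-7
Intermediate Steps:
E(b, O) = 1/(2*O)
u(s, B) = 1/23
U(K) = 1/30 (U(K) = -3/(-90) = -3*(-1/90) = 1/30)
U((E(-3, -4) + 16)/(u(-20, -7) - 13))/187799 = (1/30)/187799 = (1/30)*(1/187799) = 1/5633970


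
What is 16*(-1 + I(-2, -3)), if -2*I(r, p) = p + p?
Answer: 32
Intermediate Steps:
I(r, p) = -p (I(r, p) = -(p + p)/2 = -p)
16*(-1 + I(-2, -3)) = 16*(-1 - 1*(-3)) = 16*(-1 + 3) = 16*2 = 32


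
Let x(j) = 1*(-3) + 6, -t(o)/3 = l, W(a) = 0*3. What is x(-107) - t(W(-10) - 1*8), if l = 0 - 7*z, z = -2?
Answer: 45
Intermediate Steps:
W(a) = 0
l = 14 (l = 0 - 7*(-2) = 0 + 14 = 14)
t(o) = -42 (t(o) = -3*14 = -42)
x(j) = 3 (x(j) = -3 + 6 = 3)
x(-107) - t(W(-10) - 1*8) = 3 - 1*(-42) = 3 + 42 = 45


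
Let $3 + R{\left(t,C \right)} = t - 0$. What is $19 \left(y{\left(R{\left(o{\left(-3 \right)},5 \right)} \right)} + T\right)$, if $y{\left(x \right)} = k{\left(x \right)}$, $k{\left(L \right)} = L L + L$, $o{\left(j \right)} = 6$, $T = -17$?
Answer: $-95$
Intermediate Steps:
$R{\left(t,C \right)} = -3 + t$ ($R{\left(t,C \right)} = -3 + \left(t - 0\right) = -3 + \left(t + 0\right) = -3 + t$)
$k{\left(L \right)} = L + L^{2}$ ($k{\left(L \right)} = L^{2} + L = L + L^{2}$)
$y{\left(x \right)} = x \left(1 + x\right)$
$19 \left(y{\left(R{\left(o{\left(-3 \right)},5 \right)} \right)} + T\right) = 19 \left(\left(-3 + 6\right) \left(1 + \left(-3 + 6\right)\right) - 17\right) = 19 \left(3 \left(1 + 3\right) - 17\right) = 19 \left(3 \cdot 4 - 17\right) = 19 \left(12 - 17\right) = 19 \left(-5\right) = -95$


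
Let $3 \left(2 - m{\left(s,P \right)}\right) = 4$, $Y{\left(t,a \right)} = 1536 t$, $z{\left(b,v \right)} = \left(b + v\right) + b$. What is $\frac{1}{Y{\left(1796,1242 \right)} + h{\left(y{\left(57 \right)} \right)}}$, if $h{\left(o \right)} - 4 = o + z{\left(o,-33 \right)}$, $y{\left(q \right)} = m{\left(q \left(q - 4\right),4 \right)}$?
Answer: $\frac{1}{2758629} \approx 3.625 \cdot 10^{-7}$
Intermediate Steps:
$z{\left(b,v \right)} = v + 2 b$
$m{\left(s,P \right)} = \frac{2}{3}$ ($m{\left(s,P \right)} = 2 - \frac{4}{3} = \frac{2}{3}$)
$y{\left(q \right)} = \frac{2}{3}$
$h{\left(o \right)} = -29 + 3 o$ ($h{\left(o \right)} = 4 + \left(o + \left(-33 + 2 o\right)\right) = 4 + \left(-33 + 3 o\right) = -29 + 3 o$)
$\frac{1}{Y{\left(1796,1242 \right)} + h{\left(y{\left(57 \right)} \right)}} = \frac{1}{1536 \cdot 1796 + \left(-29 + 3 \cdot \frac{2}{3}\right)} = \frac{1}{2758656 + \left(-29 + 2\right)} = \frac{1}{2758656 - 27} = \frac{1}{2758629}$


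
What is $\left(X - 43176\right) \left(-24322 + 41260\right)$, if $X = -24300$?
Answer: $-1142908488$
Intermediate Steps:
$\left(X - 43176\right) \left(-24322 + 41260\right) = \left(-24300 - 43176\right) \left(-24322 + 41260\right) = \left(-67476\right) 16938 = -1142908488$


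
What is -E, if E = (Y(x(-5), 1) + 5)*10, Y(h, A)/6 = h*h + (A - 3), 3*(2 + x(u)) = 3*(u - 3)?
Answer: -5930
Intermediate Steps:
x(u) = -5 + u (x(u) = -2 + (3*(u - 3))/3 = -2 + (3*(-3 + u))/3 = -2 + (-9 + 3*u)/3 = -2 + (-3 + u) = -5 + u)
Y(h, A) = -18 + 6*A + 6*h² (Y(h, A) = 6*(h*h + (A - 3)) = 6*(h² + (-3 + A)) = 6*(-3 + A + h²) = -18 + 6*A + 6*h²)
E = 5930 (E = ((-18 + 6*1 + 6*(-5 - 5)²) + 5)*10 = ((-18 + 6 + 6*(-10)²) + 5)*10 = ((-18 + 6 + 6*100) + 5)*10 = ((-18 + 6 + 600) + 5)*10 = (588 + 5)*10 = 593*10 = 5930)
-E = -1*5930 = -5930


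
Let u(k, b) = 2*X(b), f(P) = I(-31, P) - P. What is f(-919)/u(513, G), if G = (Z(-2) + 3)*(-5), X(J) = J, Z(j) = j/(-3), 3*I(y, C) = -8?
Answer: -2749/110 ≈ -24.991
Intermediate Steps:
I(y, C) = -8/3 (I(y, C) = (⅓)*(-8) = -8/3)
Z(j) = -j/3 (Z(j) = j*(-⅓) = -j/3)
f(P) = -8/3 - P
G = -55/3 (G = (-⅓*(-2) + 3)*(-5) = (⅔ + 3)*(-5) = (11/3)*(-5) = -55/3 ≈ -18.333)
u(k, b) = 2*b
f(-919)/u(513, G) = (-8/3 - 1*(-919))/((2*(-55/3))) = (-8/3 + 919)/(-110/3) = (2749/3)*(-3/110) = -2749/110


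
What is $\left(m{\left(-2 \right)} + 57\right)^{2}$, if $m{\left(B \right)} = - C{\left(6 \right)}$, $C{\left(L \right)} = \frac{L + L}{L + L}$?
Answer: $3136$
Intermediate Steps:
$C{\left(L \right)} = 1$ ($C{\left(L \right)} = \frac{2 L}{2 L} = 2 L \frac{1}{2 L} = 1$)
$m{\left(B \right)} = -1$ ($m{\left(B \right)} = \left(-1\right) 1 = -1$)
$\left(m{\left(-2 \right)} + 57\right)^{2} = \left(-1 + 57\right)^{2} = 56^{2} = 3136$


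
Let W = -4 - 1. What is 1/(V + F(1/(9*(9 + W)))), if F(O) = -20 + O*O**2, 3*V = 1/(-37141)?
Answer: -1732850496/34656988331 ≈ -0.050000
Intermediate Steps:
W = -5
V = -1/111423 (V = (1/3)/(-37141) = (1/3)*(-1/37141) = -1/111423 ≈ -8.9748e-6)
F(O) = -20 + O**3
1/(V + F(1/(9*(9 + W)))) = 1/(-1/111423 + (-20 + (1/(9*(9 - 5)))**3)) = 1/(-1/111423 + (-20 + (1/(9*4))**3)) = 1/(-1/111423 + (-20 + (1/36)**3)) = 1/(-1/111423 + (-20 + 1/46656)) = 1/(-1/111423 - 933119/46656) = 1/(-34656988331/1732850496) = -1732850496/34656988331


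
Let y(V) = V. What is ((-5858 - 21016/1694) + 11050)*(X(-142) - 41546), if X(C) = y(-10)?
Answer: -182310992496/847 ≈ -2.1524e+8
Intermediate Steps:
X(C) = -10
((-5858 - 21016/1694) + 11050)*(X(-142) - 41546) = ((-5858 - 21016/1694) + 11050)*(-10 - 41546) = ((-5858 - 21016/1694) + 11050)*(-41556) = ((-5858 - 1*10508/847) + 11050)*(-41556) = ((-5858 - 10508/847) + 11050)*(-41556) = (-4972234/847 + 11050)*(-41556) = (4387116/847)*(-41556) = -182310992496/847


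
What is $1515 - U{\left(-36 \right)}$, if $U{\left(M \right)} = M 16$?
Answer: $2091$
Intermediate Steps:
$U{\left(M \right)} = 16 M$
$1515 - U{\left(-36 \right)} = 1515 - 16 \left(-36\right) = 1515 - -576 = 1515 + 576 = 2091$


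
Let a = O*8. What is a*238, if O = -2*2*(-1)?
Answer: 7616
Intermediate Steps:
O = 4 (O = -4*(-1) = 4)
a = 32 (a = 4*8 = 32)
a*238 = 32*238 = 7616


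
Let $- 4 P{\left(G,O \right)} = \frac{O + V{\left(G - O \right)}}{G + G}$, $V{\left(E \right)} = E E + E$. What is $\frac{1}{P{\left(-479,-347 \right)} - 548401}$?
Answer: $- \frac{3832}{2101455687} \approx -1.8235 \cdot 10^{-6}$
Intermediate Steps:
$V{\left(E \right)} = E + E^{2}$ ($V{\left(E \right)} = E^{2} + E = E + E^{2}$)
$P{\left(G,O \right)} = - \frac{O + \left(G - O\right) \left(1 + G - O\right)}{8 G}$ ($P{\left(G,O \right)} = - \frac{\left(O + \left(G - O\right) \left(1 + \left(G - O\right)\right)\right) \frac{1}{G + G}}{4} = - \frac{\left(O + \left(G - O\right) \left(1 + G - O\right)\right) \frac{1}{2 G}}{4} = - \frac{\frac{1}{2} \frac{1}{G} \left(O + \left(G - O\right) \left(1 + G - O\right)\right)}{4} = - \frac{O + \left(G - O\right) \left(1 + G - O\right)}{8 G}$)
$\frac{1}{P{\left(-479,-347 \right)} - 548401} = \frac{1}{\frac{\left(-1\right) \left(-347\right) - \left(-479 - -347\right) \left(1 - 479 - -347\right)}{8 \left(-479\right)} - 548401} = \frac{1}{\frac{1}{8} \left(- \frac{1}{479}\right) \left(347 - \left(-479 + 347\right) \left(1 - 479 + 347\right)\right) - 548401} = \frac{1}{\frac{1}{8} \left(- \frac{1}{479}\right) \left(347 - \left(-132\right) \left(-131\right)\right) - 548401} = \frac{1}{\frac{1}{8} \left(- \frac{1}{479}\right) \left(347 - 17292\right) - 548401} = \frac{1}{\frac{1}{8} \left(- \frac{1}{479}\right) \left(-16945\right) - 548401} = \frac{1}{\frac{16945}{3832} - 548401} = \frac{1}{- \frac{2101455687}{3832}} = - \frac{3832}{2101455687}$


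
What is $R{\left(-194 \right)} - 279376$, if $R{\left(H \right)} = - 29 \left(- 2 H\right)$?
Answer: $-290628$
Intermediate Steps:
$R{\left(H \right)} = 58 H$
$R{\left(-194 \right)} - 279376 = 58 \left(-194\right) - 279376 = -11252 - 279376 = -290628$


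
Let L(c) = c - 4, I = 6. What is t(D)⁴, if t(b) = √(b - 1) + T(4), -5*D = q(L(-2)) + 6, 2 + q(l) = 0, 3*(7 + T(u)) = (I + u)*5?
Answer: 15644956/2025 + 478384*I*√5/225 ≈ 7725.9 + 4754.2*I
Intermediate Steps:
L(c) = -4 + c
T(u) = 3 + 5*u/3 (T(u) = -7 + ((6 + u)*5)/3 = -7 + (30 + 5*u)/3 = -7 + (10 + 5*u/3) = 3 + 5*u/3)
q(l) = -2 (q(l) = -2 + 0 = -2)
D = -⅘ (D = -(-2 + 6)/5 = -⅕*4 = -⅘ ≈ -0.80000)
t(b) = 29/3 + √(-1 + b) (t(b) = √(b - 1) + (3 + (5/3)*4) = √(-1 + b) + (3 + 20/3) = √(-1 + b) + 29/3 = 29/3 + √(-1 + b))
t(D)⁴ = (29/3 + √(-1 - ⅘))⁴ = (29/3 + √(-9/5))⁴ = (29/3 + 3*I*√5/5)⁴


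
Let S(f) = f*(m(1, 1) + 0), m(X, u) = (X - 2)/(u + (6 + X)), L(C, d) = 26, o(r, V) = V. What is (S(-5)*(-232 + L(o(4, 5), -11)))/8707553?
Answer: -515/34830212 ≈ -1.4786e-5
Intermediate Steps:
m(X, u) = (-2 + X)/(6 + X + u)
S(f) = -f/8 (S(f) = f*((-2 + 1)/(6 + 1 + 1) + 0) = f*(-1/8 + 0) = f*((⅛)*(-1) + 0) = f*(-⅛ + 0) = f*(-⅛) = -f/8)
(S(-5)*(-232 + L(o(4, 5), -11)))/8707553 = ((-⅛*(-5))*(-232 + 26))/8707553 = ((5/8)*(-206))*(1/8707553) = -515/4*1/8707553 = -515/34830212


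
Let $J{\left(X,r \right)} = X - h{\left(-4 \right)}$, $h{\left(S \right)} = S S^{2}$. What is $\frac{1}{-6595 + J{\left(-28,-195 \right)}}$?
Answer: $- \frac{1}{6559} \approx -0.00015246$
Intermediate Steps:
$h{\left(S \right)} = S^{3}$
$J{\left(X,r \right)} = 64 + X$ ($J{\left(X,r \right)} = X - \left(-4\right)^{3} = X - -64 = X + 64 = 64 + X$)
$\frac{1}{-6595 + J{\left(-28,-195 \right)}} = \frac{1}{-6595 + \left(64 - 28\right)} = \frac{1}{-6595 + 36} = \frac{1}{-6559} = - \frac{1}{6559}$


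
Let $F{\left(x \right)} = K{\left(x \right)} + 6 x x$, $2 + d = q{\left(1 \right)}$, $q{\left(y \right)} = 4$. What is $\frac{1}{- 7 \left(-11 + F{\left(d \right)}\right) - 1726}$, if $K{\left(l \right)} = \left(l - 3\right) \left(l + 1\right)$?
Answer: $- \frac{1}{1796} \approx -0.00055679$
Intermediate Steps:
$d = 2$ ($d = -2 + 4 = 2$)
$K{\left(l \right)} = \left(1 + l\right) \left(-3 + l\right)$ ($K{\left(l \right)} = \left(-3 + l\right) \left(1 + l\right) = \left(1 + l\right) \left(-3 + l\right)$)
$F{\left(x \right)} = -3 - 2 x + 7 x^{2}$ ($F{\left(x \right)} = \left(-3 + x^{2} - 2 x\right) + 6 x x = \left(-3 + x^{2} - 2 x\right) + 6 x^{2} = -3 - 2 x + 7 x^{2}$)
$\frac{1}{- 7 \left(-11 + F{\left(d \right)}\right) - 1726} = \frac{1}{- 7 \left(-11 - \left(7 - 28\right)\right) - 1726} = \frac{1}{- 7 \left(-11 - -21\right) - 1726} = \frac{1}{- 7 \left(-11 + 21\right) - 1726} = \frac{1}{\left(-7\right) 10 - 1726} = \frac{1}{-70 - 1726} = \frac{1}{-1796} = - \frac{1}{1796}$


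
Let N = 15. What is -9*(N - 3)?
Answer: -108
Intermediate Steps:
-9*(N - 3) = -9*(15 - 3) = -9*12 = -108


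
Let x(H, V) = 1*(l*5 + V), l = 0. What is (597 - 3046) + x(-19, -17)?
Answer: -2466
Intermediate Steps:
x(H, V) = V (x(H, V) = 1*(0*5 + V) = 1*(0 + V) = 1*V = V)
(597 - 3046) + x(-19, -17) = (597 - 3046) - 17 = -2449 - 17 = -2466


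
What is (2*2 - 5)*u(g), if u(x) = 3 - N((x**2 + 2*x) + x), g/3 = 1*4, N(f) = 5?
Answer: 2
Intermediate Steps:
g = 12 (g = 3*(1*4) = 3*4 = 12)
u(x) = -2 (u(x) = 3 - 1*5 = 3 - 5 = -2)
(2*2 - 5)*u(g) = (2*2 - 5)*(-2) = (4 - 5)*(-2) = -1*(-2) = 2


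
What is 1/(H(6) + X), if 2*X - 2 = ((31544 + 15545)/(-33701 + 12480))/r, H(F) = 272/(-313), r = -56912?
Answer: 756038699552/99048562121 ≈ 7.6330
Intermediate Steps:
H(F) = -272/313 (H(F) = 272*(-1/313) = -272/313)
X = 2415506193/2415459104 (X = 1 + (((31544 + 15545)/(-33701 + 12480))/(-56912))/2 = 1 + ((47089/(-21221))*(-1/56912))/2 = 1 + ((47089*(-1/21221))*(-1/56912))/2 = 1 + (-47089/21221*(-1/56912))/2 = 1 + (½)*(47089/1207729552) = 1 + 47089/2415459104 = 2415506193/2415459104 ≈ 1.0000)
1/(H(6) + X) = 1/(-272/313 + 2415506193/2415459104) = 1/(99048562121/756038699552) = 756038699552/99048562121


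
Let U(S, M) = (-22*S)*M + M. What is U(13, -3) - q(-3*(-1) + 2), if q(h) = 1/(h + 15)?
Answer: 17099/20 ≈ 854.95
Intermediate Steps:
U(S, M) = M - 22*M*S (U(S, M) = -22*M*S + M = M - 22*M*S)
q(h) = 1/(15 + h)
U(13, -3) - q(-3*(-1) + 2) = -3*(1 - 22*13) - 1/(15 + (-3*(-1) + 2)) = -3*(1 - 286) - 1/(15 + (3 + 2)) = -3*(-285) - 1/(15 + 5) = 855 - 1/20 = 17099/20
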